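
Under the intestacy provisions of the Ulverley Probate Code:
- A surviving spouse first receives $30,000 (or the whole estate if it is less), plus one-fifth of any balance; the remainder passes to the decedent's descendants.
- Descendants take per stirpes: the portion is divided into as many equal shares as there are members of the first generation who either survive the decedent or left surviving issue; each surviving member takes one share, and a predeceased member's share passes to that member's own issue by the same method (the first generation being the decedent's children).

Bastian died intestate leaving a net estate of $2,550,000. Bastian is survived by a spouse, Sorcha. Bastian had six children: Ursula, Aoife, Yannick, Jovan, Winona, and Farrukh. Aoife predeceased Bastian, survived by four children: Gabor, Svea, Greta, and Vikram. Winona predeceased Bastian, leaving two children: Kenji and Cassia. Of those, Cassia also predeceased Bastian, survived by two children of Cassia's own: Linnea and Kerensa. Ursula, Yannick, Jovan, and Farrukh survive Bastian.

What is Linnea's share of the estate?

Linnea receives $84,000.

Sorcha first takes $30,000, leaving a balance of $2,520,000. Sorcha then takes one-fifth of the balance ($504,000), for a total of $534,000. The remaining $2,016,000 passes to the descendants.
The descendants' portion ($2,016,000) is divided into 6 shares of $336,000: Ursula, Yannick, Jovan, and Farrukh each take $336,000; Aoife's $336,000 share passes to Aoife's issue; Winona's $336,000 share passes to Winona's issue.
Aoife's share ($336,000) is divided into 4 shares of $84,000: Gabor, Svea, Greta, and Vikram each take $84,000.
Winona's share ($336,000) is divided into 2 shares of $168,000: Kenji takes $168,000; Cassia's $168,000 share passes to Cassia's issue.
Cassia's share ($168,000) is divided into 2 shares of $84,000: Linnea and Kerensa each take $84,000.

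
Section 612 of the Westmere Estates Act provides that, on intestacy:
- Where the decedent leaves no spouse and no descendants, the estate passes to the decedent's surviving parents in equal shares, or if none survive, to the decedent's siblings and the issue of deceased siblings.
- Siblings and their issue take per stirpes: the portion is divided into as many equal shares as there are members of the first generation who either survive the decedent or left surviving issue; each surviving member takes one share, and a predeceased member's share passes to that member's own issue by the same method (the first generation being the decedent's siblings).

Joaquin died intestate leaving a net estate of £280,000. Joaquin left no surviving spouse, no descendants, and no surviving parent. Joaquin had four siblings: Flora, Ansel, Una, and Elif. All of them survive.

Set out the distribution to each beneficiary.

Flora: £70,000; Ansel: £70,000; Una: £70,000; Elif: £70,000

The entire £280,000 passes to the siblings and their issue.
That amount (£280,000) is divided into 4 shares of £70,000: Flora, Ansel, Una, and Elif each take £70,000.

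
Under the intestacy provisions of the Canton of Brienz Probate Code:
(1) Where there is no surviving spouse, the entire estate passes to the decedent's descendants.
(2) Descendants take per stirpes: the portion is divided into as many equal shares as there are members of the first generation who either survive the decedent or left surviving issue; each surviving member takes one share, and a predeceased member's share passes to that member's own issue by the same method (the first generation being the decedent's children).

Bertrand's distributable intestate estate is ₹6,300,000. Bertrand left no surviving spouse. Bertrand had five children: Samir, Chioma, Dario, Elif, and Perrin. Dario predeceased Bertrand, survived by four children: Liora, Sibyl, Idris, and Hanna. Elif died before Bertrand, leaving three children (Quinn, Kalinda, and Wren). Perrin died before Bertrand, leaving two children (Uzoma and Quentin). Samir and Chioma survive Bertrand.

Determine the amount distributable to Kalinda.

The entire ₹6,300,000 passes to the descendants.
That amount (₹6,300,000) is divided into 5 shares of ₹1,260,000: Samir and Chioma each take ₹1,260,000; Dario's ₹1,260,000 share passes to Dario's issue; Elif's ₹1,260,000 share passes to Elif's issue; Perrin's ₹1,260,000 share passes to Perrin's issue.
Dario's share (₹1,260,000) is divided into 4 shares of ₹315,000: Liora, Sibyl, Idris, and Hanna each take ₹315,000.
Elif's share (₹1,260,000) is divided into 3 shares of ₹420,000: Quinn, Kalinda, and Wren each take ₹420,000.
Perrin's share (₹1,260,000) is divided into 2 shares of ₹630,000: Uzoma and Quentin each take ₹630,000.

Kalinda receives ₹420,000.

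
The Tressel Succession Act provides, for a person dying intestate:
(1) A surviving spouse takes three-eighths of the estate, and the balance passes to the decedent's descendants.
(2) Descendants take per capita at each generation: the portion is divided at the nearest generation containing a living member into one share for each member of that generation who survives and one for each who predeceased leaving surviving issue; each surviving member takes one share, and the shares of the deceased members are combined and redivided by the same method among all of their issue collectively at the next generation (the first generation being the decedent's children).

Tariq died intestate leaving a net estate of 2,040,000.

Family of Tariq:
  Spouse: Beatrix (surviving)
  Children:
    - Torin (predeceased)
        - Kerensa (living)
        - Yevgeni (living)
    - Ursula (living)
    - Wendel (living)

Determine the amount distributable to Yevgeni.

Beatrix takes three-eighths of 2,040,000 = 765,000. The remaining 1,275,000 passes to the descendants.
The descendants' portion (1,275,000) is divided at the children's generation into 3 shares of 425,000. Ursula and Wendel each take 425,000. The remaining share for the deceased Torin (425,000) is carried to the next generation.
That pool (425,000) is divided at the grandchildren's generation equally among Kerensa and Yevgeni: 212,500 each.

Yevgeni receives 212,500.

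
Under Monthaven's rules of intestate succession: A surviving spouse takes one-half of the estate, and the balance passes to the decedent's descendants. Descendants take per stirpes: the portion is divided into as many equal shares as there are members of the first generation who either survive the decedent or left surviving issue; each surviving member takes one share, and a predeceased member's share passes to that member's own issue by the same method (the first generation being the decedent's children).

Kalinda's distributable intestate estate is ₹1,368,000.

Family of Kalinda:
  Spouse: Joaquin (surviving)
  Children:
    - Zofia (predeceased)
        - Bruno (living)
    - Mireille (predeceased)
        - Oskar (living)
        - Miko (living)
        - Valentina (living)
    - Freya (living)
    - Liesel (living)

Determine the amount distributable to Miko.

Joaquin takes one-half of ₹1,368,000 = ₹684,000. The remaining ₹684,000 passes to the descendants.
The descendants' portion (₹684,000) is divided into 4 shares of ₹171,000: Freya and Liesel each take ₹171,000; Zofia's ₹171,000 share passes to Zofia's issue; Mireille's ₹171,000 share passes to Mireille's issue.
Zofia's share (₹171,000) passes entirely to Bruno.
Mireille's share (₹171,000) is divided into 3 shares of ₹57,000: Oskar, Miko, and Valentina each take ₹57,000.

Miko receives ₹57,000.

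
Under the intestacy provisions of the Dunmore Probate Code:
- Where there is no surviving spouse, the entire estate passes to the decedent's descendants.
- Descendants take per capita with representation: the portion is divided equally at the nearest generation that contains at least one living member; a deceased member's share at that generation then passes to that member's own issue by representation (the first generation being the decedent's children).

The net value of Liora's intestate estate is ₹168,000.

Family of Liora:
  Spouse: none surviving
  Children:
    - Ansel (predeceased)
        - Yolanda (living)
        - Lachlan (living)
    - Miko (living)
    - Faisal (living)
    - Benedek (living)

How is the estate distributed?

The entire ₹168,000 passes to the descendants.
That amount (₹168,000) is divided into 4 shares of ₹42,000: Miko, Faisal, and Benedek each take ₹42,000; Ansel's ₹42,000 share passes to Ansel's issue.
Ansel's share (₹42,000) is divided into 2 shares of ₹21,000: Yolanda and Lachlan each take ₹21,000.

Yolanda: ₹21,000; Lachlan: ₹21,000; Miko: ₹42,000; Faisal: ₹42,000; Benedek: ₹42,000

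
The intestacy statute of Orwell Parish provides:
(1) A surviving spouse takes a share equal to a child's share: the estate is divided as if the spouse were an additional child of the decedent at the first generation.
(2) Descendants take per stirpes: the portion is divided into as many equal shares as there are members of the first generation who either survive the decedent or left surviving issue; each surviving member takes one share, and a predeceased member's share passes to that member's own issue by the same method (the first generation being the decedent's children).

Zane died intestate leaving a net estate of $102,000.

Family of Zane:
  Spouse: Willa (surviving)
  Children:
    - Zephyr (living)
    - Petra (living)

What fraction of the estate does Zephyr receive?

The spouse counts as an additional share at the children's level, so there are 3 primary shares of $34,000. Willa takes one such share ($34,000).
The children's combined portion ($68,000) is divided into 2 shares of $34,000: Zephyr and Petra each take $34,000.

Zephyr receives 1/3 of the estate.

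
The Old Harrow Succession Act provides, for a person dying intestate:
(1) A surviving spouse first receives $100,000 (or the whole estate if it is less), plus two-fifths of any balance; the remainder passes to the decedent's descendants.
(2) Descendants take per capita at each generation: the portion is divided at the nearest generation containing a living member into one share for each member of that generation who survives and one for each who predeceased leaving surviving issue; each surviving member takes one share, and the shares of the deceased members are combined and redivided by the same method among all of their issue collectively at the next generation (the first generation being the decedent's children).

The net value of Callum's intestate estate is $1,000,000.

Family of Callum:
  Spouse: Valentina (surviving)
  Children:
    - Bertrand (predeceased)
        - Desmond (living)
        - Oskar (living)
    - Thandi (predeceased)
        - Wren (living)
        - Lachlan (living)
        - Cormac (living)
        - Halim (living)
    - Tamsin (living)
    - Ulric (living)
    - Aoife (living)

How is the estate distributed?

Valentina first takes $100,000, leaving a balance of $900,000. Valentina then takes two-fifths of the balance ($360,000), for a total of $460,000. The remaining $540,000 passes to the descendants.
The descendants' portion ($540,000) is divided at the children's generation into 5 shares of $108,000. Tamsin, Ulric, and Aoife each take $108,000. The 2 shares of the deceased (Bertrand and Thandi) are combined into a pool of $216,000.
That pool ($216,000) is divided at the grandchildren's generation equally among Desmond, Oskar, Wren, Lachlan, Cormac, and Halim: $36,000 each.

Valentina: $460,000; Desmond: $36,000; Oskar: $36,000; Wren: $36,000; Lachlan: $36,000; Cormac: $36,000; Halim: $36,000; Tamsin: $108,000; Ulric: $108,000; Aoife: $108,000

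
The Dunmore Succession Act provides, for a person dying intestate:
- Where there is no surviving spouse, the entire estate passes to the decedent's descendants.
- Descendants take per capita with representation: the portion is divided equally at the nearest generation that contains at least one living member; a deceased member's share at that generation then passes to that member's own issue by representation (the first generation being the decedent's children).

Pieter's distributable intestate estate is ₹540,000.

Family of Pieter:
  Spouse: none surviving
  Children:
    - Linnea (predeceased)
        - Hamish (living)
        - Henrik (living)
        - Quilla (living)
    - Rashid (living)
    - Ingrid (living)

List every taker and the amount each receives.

The entire ₹540,000 passes to the descendants.
That amount (₹540,000) is divided into 3 shares of ₹180,000: Rashid and Ingrid each take ₹180,000; Linnea's ₹180,000 share passes to Linnea's issue.
Linnea's share (₹180,000) is divided into 3 shares of ₹60,000: Hamish, Henrik, and Quilla each take ₹60,000.

Hamish: ₹60,000; Henrik: ₹60,000; Quilla: ₹60,000; Rashid: ₹180,000; Ingrid: ₹180,000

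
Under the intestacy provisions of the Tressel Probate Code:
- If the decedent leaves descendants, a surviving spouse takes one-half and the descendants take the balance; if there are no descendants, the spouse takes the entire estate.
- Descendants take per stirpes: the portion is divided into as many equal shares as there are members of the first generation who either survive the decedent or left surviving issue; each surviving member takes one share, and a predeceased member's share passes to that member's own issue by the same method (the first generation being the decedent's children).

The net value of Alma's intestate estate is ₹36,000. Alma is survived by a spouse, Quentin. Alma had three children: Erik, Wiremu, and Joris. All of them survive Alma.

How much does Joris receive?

Joris receives ₹6,000.

Quentin takes one-half of ₹36,000 = ₹18,000. The remaining ₹18,000 passes to the descendants.
The descendants' portion (₹18,000) is divided into 3 shares of ₹6,000: Erik, Wiremu, and Joris each take ₹6,000.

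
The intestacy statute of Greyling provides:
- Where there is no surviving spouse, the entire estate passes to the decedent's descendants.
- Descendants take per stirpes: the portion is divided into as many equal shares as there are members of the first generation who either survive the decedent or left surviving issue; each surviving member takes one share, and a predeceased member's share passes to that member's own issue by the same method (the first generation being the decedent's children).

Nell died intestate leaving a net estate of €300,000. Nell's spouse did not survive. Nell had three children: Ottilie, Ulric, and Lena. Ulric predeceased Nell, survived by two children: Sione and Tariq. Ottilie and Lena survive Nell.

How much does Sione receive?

Sione receives €50,000.

The entire €300,000 passes to the descendants.
That amount (€300,000) is divided into 3 shares of €100,000: Ottilie and Lena each take €100,000; Ulric's €100,000 share passes to Ulric's issue.
Ulric's share (€100,000) is divided into 2 shares of €50,000: Sione and Tariq each take €50,000.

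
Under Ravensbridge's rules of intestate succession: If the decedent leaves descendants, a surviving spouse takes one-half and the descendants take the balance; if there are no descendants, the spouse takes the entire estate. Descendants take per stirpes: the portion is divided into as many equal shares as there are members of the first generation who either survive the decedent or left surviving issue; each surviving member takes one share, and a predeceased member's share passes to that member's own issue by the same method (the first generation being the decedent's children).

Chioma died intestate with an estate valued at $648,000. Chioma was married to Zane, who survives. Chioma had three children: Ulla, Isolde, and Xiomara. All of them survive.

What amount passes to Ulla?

Ulla receives $108,000.

Zane takes one-half of $648,000 = $324,000. The remaining $324,000 passes to the descendants.
The descendants' portion ($324,000) is divided into 3 shares of $108,000: Ulla, Isolde, and Xiomara each take $108,000.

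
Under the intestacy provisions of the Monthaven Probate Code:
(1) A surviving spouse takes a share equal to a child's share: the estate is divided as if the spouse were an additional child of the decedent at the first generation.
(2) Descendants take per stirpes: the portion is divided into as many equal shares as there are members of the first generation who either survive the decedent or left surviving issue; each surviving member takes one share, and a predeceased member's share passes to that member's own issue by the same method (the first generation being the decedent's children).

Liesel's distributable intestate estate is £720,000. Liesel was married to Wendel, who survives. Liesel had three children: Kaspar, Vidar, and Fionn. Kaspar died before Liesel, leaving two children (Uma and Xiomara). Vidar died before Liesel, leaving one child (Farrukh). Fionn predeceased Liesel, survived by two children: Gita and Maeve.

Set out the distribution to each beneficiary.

The spouse counts as an additional share at the children's level, so there are 4 primary shares of £180,000. Wendel takes one such share (£180,000).
The children's combined portion (£540,000) is divided into 3 shares of £180,000: Kaspar's £180,000 share passes to Kaspar's issue; Vidar's £180,000 share passes to Vidar's issue; Fionn's £180,000 share passes to Fionn's issue.
Kaspar's share (£180,000) is divided into 2 shares of £90,000: Uma and Xiomara each take £90,000.
Vidar's share (£180,000) passes entirely to Farrukh.
Fionn's share (£180,000) is divided into 2 shares of £90,000: Gita and Maeve each take £90,000.

Wendel: £180,000; Uma: £90,000; Xiomara: £90,000; Farrukh: £180,000; Gita: £90,000; Maeve: £90,000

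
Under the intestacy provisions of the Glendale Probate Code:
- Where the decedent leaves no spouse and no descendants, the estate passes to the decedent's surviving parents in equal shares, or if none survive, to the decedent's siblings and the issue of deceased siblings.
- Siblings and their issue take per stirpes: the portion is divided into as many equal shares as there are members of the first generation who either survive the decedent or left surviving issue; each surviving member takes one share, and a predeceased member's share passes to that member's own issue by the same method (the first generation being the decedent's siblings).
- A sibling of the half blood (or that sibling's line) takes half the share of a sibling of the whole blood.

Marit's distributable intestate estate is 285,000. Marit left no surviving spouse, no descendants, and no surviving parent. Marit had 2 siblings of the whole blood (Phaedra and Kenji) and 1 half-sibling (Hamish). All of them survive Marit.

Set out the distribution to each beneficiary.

Phaedra: 114,000; Hamish: 57,000; Kenji: 114,000

The entire 285,000 passes to the siblings and their issue.
Counting each half-blood sibling's line as half a unit, there are 5/2 units in 285,000, so one unit is 114,000. Whole-blood lines (Phaedra and Kenji) take 114,000 each; half-blood lines (Hamish) take 57,000 each.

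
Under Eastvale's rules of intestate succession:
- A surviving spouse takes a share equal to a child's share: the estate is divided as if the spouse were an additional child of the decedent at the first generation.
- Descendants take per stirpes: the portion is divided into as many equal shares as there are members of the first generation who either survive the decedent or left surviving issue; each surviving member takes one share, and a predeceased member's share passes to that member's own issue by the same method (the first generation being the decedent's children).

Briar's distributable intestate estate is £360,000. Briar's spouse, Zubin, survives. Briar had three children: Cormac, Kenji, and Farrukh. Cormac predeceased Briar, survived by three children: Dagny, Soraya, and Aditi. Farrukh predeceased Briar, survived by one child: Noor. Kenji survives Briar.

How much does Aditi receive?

Aditi receives £30,000.

The spouse counts as an additional share at the children's level, so there are 4 primary shares of £90,000. Zubin takes one such share (£90,000).
The children's combined portion (£270,000) is divided into 3 shares of £90,000: Kenji takes £90,000; Cormac's £90,000 share passes to Cormac's issue; Farrukh's £90,000 share passes to Farrukh's issue.
Cormac's share (£90,000) is divided into 3 shares of £30,000: Dagny, Soraya, and Aditi each take £30,000.
Farrukh's share (£90,000) passes entirely to Noor.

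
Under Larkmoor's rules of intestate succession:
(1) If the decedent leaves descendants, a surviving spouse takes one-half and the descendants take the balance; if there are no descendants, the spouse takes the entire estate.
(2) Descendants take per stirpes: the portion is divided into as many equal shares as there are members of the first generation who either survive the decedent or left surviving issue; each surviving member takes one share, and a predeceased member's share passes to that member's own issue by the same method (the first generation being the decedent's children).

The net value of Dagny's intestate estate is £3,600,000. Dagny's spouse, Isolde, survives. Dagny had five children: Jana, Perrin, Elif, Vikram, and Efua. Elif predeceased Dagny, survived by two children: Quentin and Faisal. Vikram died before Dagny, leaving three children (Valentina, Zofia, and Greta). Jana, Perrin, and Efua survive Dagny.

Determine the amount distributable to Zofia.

Zofia receives £120,000.

Isolde takes one-half of £3,600,000 = £1,800,000. The remaining £1,800,000 passes to the descendants.
The descendants' portion (£1,800,000) is divided into 5 shares of £360,000: Jana, Perrin, and Efua each take £360,000; Elif's £360,000 share passes to Elif's issue; Vikram's £360,000 share passes to Vikram's issue.
Elif's share (£360,000) is divided into 2 shares of £180,000: Quentin and Faisal each take £180,000.
Vikram's share (£360,000) is divided into 3 shares of £120,000: Valentina, Zofia, and Greta each take £120,000.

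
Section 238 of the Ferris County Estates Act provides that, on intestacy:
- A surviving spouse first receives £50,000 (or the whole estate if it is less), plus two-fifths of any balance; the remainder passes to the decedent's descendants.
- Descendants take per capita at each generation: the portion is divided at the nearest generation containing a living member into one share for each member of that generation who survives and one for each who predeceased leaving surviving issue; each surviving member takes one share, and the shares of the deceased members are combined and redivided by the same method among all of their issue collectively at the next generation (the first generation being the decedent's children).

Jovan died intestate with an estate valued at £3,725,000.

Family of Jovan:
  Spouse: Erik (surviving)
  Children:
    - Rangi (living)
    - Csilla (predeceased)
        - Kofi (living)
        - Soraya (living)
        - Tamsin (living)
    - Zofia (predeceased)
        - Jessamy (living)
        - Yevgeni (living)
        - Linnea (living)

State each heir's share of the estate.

Erik first takes £50,000, leaving a balance of £3,675,000. Erik then takes two-fifths of the balance (£1,470,000), for a total of £1,520,000. The remaining £2,205,000 passes to the descendants.
The descendants' portion (£2,205,000) is divided at the children's generation into 3 shares of £735,000. Rangi takes £735,000. The 2 shares of the deceased (Csilla and Zofia) are combined into a pool of £1,470,000.
That pool (£1,470,000) is divided at the grandchildren's generation equally among Kofi, Soraya, Tamsin, Jessamy, Yevgeni, and Linnea: £245,000 each.

Erik: £1,520,000; Rangi: £735,000; Kofi: £245,000; Soraya: £245,000; Tamsin: £245,000; Jessamy: £245,000; Yevgeni: £245,000; Linnea: £245,000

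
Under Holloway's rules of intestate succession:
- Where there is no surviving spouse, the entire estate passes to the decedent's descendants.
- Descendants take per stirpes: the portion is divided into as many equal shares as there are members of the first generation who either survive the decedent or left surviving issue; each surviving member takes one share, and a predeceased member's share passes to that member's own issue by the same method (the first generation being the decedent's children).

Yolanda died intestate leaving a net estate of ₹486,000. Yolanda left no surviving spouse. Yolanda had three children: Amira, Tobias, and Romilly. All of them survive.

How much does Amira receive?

Amira receives ₹162,000.

The entire ₹486,000 passes to the descendants.
That amount (₹486,000) is divided into 3 shares of ₹162,000: Amira, Tobias, and Romilly each take ₹162,000.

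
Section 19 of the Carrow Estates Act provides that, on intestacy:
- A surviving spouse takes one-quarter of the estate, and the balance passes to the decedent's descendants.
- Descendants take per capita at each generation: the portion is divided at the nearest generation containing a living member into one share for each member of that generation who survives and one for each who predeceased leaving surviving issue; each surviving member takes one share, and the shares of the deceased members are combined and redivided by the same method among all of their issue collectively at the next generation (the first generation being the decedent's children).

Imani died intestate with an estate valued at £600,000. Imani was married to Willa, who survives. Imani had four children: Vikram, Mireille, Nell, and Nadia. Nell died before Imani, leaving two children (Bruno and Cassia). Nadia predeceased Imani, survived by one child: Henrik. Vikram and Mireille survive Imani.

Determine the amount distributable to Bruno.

Willa takes one-quarter of £600,000 = £150,000. The remaining £450,000 passes to the descendants.
The descendants' portion (£450,000) is divided at the children's generation into 4 shares of £112,500. Vikram and Mireille each take £112,500. The 2 shares of the deceased (Nell and Nadia) are combined into a pool of £225,000.
That pool (£225,000) is divided at the grandchildren's generation equally among Bruno, Cassia, and Henrik: £75,000 each.

Bruno receives £75,000.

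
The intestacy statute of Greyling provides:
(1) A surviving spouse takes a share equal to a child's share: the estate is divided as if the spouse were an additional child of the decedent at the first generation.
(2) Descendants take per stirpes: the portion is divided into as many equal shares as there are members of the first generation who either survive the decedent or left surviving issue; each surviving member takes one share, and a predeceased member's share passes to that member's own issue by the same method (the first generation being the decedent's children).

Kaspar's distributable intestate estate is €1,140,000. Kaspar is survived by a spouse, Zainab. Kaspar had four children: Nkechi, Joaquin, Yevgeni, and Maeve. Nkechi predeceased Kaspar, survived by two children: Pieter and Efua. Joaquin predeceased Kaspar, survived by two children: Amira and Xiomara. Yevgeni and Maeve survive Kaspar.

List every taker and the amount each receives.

Zainab: €228,000; Pieter: €114,000; Efua: €114,000; Amira: €114,000; Xiomara: €114,000; Yevgeni: €228,000; Maeve: €228,000

The spouse counts as an additional share at the children's level, so there are 5 primary shares of €228,000. Zainab takes one such share (€228,000).
The children's combined portion (€912,000) is divided into 4 shares of €228,000: Yevgeni and Maeve each take €228,000; Nkechi's €228,000 share passes to Nkechi's issue; Joaquin's €228,000 share passes to Joaquin's issue.
Nkechi's share (€228,000) is divided into 2 shares of €114,000: Pieter and Efua each take €114,000.
Joaquin's share (€228,000) is divided into 2 shares of €114,000: Amira and Xiomara each take €114,000.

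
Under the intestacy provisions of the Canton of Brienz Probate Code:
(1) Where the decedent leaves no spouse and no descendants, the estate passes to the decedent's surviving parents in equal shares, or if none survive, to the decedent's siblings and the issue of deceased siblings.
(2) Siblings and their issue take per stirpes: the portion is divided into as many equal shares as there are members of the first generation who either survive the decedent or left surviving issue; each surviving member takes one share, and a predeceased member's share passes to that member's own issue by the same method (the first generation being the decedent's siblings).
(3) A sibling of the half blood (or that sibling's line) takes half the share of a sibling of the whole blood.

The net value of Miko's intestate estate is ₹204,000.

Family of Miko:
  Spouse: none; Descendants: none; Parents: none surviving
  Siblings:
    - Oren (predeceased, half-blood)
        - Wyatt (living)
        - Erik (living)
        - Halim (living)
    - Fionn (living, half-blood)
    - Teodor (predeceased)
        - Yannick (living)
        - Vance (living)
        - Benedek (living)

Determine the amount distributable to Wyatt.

The entire ₹204,000 passes to the siblings and their issue.
Counting each half-blood sibling's line as half a unit, there are 2 units in ₹204,000, so one unit is ₹102,000. Whole-blood lines (Teodor) take ₹102,000 each; half-blood lines (Oren and Fionn) take ₹51,000 each.
Oren's share (₹51,000) is divided into 3 shares of ₹17,000: Wyatt, Erik, and Halim each take ₹17,000.
Teodor's share (₹102,000) is divided into 3 shares of ₹34,000: Yannick, Vance, and Benedek each take ₹34,000.

Wyatt receives ₹17,000.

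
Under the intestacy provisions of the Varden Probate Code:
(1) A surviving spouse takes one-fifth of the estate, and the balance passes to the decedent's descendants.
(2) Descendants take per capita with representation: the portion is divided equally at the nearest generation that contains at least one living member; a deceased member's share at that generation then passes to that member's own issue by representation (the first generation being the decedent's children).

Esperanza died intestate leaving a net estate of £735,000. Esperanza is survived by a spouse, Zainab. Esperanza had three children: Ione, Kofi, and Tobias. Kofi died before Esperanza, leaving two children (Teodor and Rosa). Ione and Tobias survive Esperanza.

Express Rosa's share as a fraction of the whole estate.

Rosa receives 2/15 of the estate.

Zainab takes one-fifth of £735,000 = £147,000. The remaining £588,000 passes to the descendants.
The descendants' portion (£588,000) is divided into 3 shares of £196,000: Ione and Tobias each take £196,000; Kofi's £196,000 share passes to Kofi's issue.
Kofi's share (£196,000) is divided into 2 shares of £98,000: Teodor and Rosa each take £98,000.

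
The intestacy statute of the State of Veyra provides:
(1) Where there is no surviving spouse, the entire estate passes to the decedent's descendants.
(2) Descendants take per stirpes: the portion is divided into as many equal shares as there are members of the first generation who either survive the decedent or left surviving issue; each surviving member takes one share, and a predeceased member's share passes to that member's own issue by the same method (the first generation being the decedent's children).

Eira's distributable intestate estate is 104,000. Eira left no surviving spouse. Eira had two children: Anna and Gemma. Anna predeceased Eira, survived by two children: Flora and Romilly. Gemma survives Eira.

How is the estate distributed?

The entire 104,000 passes to the descendants.
That amount (104,000) is divided into 2 shares of 52,000: Gemma takes 52,000; Anna's 52,000 share passes to Anna's issue.
Anna's share (52,000) is divided into 2 shares of 26,000: Flora and Romilly each take 26,000.

Flora: 26,000; Romilly: 26,000; Gemma: 52,000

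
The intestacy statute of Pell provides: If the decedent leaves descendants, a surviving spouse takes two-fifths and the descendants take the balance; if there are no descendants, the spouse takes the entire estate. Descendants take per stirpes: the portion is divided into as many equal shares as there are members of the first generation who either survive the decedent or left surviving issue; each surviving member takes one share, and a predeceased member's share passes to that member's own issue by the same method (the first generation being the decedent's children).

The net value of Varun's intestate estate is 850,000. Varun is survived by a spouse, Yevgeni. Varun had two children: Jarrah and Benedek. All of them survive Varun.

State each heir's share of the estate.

Yevgeni: 340,000; Jarrah: 255,000; Benedek: 255,000

Yevgeni takes two-fifths of 850,000 = 340,000. The remaining 510,000 passes to the descendants.
The descendants' portion (510,000) is divided into 2 shares of 255,000: Jarrah and Benedek each take 255,000.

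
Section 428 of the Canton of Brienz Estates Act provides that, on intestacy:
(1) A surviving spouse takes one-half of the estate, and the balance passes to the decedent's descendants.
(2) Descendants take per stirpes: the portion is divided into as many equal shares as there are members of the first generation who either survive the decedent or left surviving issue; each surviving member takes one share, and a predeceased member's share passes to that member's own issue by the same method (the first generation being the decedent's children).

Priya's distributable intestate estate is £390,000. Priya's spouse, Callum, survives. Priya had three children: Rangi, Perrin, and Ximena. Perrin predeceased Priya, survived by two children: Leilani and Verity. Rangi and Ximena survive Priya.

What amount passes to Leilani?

Leilani receives £32,500.

Callum takes one-half of £390,000 = £195,000. The remaining £195,000 passes to the descendants.
The descendants' portion (£195,000) is divided into 3 shares of £65,000: Rangi and Ximena each take £65,000; Perrin's £65,000 share passes to Perrin's issue.
Perrin's share (£65,000) is divided into 2 shares of £32,500: Leilani and Verity each take £32,500.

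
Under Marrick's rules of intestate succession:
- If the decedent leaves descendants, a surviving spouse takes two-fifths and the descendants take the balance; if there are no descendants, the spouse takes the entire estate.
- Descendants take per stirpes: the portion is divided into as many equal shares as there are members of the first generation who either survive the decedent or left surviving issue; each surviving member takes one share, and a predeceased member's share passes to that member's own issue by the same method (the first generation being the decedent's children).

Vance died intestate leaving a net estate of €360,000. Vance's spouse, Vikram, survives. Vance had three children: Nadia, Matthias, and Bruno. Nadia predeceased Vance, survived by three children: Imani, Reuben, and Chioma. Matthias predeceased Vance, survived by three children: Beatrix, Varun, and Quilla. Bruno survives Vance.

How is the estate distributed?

Vikram takes two-fifths of €360,000 = €144,000. The remaining €216,000 passes to the descendants.
The descendants' portion (€216,000) is divided into 3 shares of €72,000: Bruno takes €72,000; Nadia's €72,000 share passes to Nadia's issue; Matthias's €72,000 share passes to Matthias's issue.
Nadia's share (€72,000) is divided into 3 shares of €24,000: Imani, Reuben, and Chioma each take €24,000.
Matthias's share (€72,000) is divided into 3 shares of €24,000: Beatrix, Varun, and Quilla each take €24,000.

Vikram: €144,000; Imani: €24,000; Reuben: €24,000; Chioma: €24,000; Beatrix: €24,000; Varun: €24,000; Quilla: €24,000; Bruno: €72,000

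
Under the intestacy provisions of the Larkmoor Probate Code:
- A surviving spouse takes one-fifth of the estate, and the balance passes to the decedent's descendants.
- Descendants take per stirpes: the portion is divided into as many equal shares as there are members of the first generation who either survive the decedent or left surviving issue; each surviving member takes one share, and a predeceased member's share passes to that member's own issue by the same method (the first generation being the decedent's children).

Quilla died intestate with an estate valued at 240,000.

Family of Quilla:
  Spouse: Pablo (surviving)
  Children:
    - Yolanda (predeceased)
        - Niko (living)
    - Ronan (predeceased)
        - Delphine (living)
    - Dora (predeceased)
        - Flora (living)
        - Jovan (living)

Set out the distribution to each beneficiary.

Pablo takes one-fifth of 240,000 = 48,000. The remaining 192,000 passes to the descendants.
The descendants' portion (192,000) is divided into 3 shares of 64,000: Yolanda's 64,000 share passes to Yolanda's issue; Ronan's 64,000 share passes to Ronan's issue; Dora's 64,000 share passes to Dora's issue.
Yolanda's share (64,000) passes entirely to Niko.
Ronan's share (64,000) passes entirely to Delphine.
Dora's share (64,000) is divided into 2 shares of 32,000: Flora and Jovan each take 32,000.

Pablo: 48,000; Niko: 64,000; Delphine: 64,000; Flora: 32,000; Jovan: 32,000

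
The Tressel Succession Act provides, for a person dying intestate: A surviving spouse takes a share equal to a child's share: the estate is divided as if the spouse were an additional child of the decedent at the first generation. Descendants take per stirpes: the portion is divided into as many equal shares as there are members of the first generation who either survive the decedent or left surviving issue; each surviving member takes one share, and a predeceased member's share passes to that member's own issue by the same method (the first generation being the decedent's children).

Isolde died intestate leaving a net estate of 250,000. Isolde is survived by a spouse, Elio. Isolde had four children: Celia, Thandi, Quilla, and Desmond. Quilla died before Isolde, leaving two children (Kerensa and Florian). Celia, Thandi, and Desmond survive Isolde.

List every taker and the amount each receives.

The spouse counts as an additional share at the children's level, so there are 5 primary shares of 50,000. Elio takes one such share (50,000).
The children's combined portion (200,000) is divided into 4 shares of 50,000: Celia, Thandi, and Desmond each take 50,000; Quilla's 50,000 share passes to Quilla's issue.
Quilla's share (50,000) is divided into 2 shares of 25,000: Kerensa and Florian each take 25,000.

Elio: 50,000; Celia: 50,000; Thandi: 50,000; Kerensa: 25,000; Florian: 25,000; Desmond: 50,000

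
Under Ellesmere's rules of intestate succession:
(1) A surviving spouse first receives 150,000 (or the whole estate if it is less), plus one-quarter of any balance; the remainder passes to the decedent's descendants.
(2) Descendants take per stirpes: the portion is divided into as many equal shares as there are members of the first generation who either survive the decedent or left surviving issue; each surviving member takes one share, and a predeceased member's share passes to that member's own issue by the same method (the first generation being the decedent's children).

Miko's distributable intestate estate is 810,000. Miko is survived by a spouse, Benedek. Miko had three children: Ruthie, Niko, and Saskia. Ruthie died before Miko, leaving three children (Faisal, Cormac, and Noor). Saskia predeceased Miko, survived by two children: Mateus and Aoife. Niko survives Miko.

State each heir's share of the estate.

Benedek: 315,000; Faisal: 55,000; Cormac: 55,000; Noor: 55,000; Niko: 165,000; Mateus: 82,500; Aoife: 82,500

Benedek first takes 150,000, leaving a balance of 660,000. Benedek then takes one-quarter of the balance (165,000), for a total of 315,000. The remaining 495,000 passes to the descendants.
The descendants' portion (495,000) is divided into 3 shares of 165,000: Niko takes 165,000; Ruthie's 165,000 share passes to Ruthie's issue; Saskia's 165,000 share passes to Saskia's issue.
Ruthie's share (165,000) is divided into 3 shares of 55,000: Faisal, Cormac, and Noor each take 55,000.
Saskia's share (165,000) is divided into 2 shares of 82,500: Mateus and Aoife each take 82,500.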